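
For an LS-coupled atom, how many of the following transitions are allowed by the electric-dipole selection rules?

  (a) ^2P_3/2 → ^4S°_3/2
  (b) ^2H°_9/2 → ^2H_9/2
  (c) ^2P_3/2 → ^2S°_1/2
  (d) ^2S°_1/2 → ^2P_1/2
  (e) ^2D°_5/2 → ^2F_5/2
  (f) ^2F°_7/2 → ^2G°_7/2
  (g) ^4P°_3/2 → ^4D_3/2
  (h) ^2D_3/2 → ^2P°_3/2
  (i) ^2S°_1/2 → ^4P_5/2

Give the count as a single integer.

(a) forbidden (ΔS fails)
(b) allowed
(c) allowed
(d) allowed
(e) allowed
(f) forbidden (parity fails)
(g) allowed
(h) allowed
(i) forbidden (ΔS, ΔJ fail)
Total allowed: 6 of 9.

6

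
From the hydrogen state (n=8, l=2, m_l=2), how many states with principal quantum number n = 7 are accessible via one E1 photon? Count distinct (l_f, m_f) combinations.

E1 requires Δl = ±1, so l_f ∈ {1, 3}; with 0 ≤ l_f ≤ n_f−1 = 6, the allowed l_f values are {1, 3}.
For l_f = 1: m_f ∈ {m_i−1, m_i, m_i+1} ∩ [−1, 1] = {1} → 1 state.
For l_f = 3: m_f ∈ {m_i−1, m_i, m_i+1} ∩ [−3, 3] = {1, 2, 3} → 3 states.
Total: 4.

4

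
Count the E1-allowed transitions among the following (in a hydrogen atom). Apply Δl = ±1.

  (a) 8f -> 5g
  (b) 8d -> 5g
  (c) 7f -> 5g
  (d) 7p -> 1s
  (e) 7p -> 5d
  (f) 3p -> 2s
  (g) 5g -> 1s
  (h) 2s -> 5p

(a) allowed
(b) forbidden — Δl = +2 (E1 requires Δl = ±1)
(c) allowed
(d) allowed
(e) allowed
(f) allowed
(g) forbidden — Δl = -4 (E1 requires Δl = ±1)
(h) allowed
Total allowed: 6 of 8.

6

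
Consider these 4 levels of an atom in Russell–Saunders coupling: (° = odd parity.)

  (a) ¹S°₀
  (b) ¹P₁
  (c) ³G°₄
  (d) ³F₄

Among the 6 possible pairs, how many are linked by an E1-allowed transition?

2

(a)–(b): allowed.
(a)–(c): forbidden (parity, ΔS, ΔL, ΔJ).
(a)–(d): forbidden (ΔS, ΔL, ΔJ).
(b)–(c): forbidden (ΔS, ΔL, ΔJ).
(b)–(d): forbidden (parity, ΔS, ΔL, ΔJ).
(c)–(d): allowed.
Allowed pairs: 2 of 6.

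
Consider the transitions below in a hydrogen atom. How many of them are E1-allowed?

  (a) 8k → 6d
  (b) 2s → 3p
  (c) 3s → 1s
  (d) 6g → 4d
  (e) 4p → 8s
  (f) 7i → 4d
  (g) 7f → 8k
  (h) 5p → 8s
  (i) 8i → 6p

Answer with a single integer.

3

(a) forbidden — Δl = -5 (E1 requires Δl = ±1)
(b) allowed
(c) forbidden — Δl = +0 (E1 requires Δl = ±1)
(d) forbidden — Δl = -2 (E1 requires Δl = ±1)
(e) allowed
(f) forbidden — Δl = -4 (E1 requires Δl = ±1)
(g) forbidden — Δl = +4 (E1 requires Δl = ±1)
(h) allowed
(i) forbidden — Δl = -5 (E1 requires Δl = ±1)
Total allowed: 3 of 9.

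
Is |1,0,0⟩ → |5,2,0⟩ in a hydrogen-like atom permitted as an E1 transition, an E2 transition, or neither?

Δl = 2 − 0 = +2; l_i + l_f = 2.
Δm_l = +0.
E1 (Δl = ±1, |Δm_l| ≤ 1): not satisfied.
E2 (Δl = 0,±2, l_i+l_f ≥ 2, |Δm_l| ≤ 2): satisfied.

E2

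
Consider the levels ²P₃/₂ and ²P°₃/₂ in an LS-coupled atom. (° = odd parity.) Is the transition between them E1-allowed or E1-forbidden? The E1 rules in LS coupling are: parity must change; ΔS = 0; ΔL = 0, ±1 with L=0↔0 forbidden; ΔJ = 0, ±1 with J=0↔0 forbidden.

allowed

Reading off the term symbols: S 1/2→1/2, L 1→1, J 3/2→3/2, parity even→odd.
Parity must change: even → odd — passes.
ΔS = 0: S: 1/2 → 1/2 — passes.
ΔL = 0, ±1 (not L=0↔0): L: 1 → 1, ΔL = +0 — passes.
ΔJ = 0, ±1 (not J=0↔0): J: 3/2 → 3/2, ΔJ = +0 — passes.
All four E1 rules are satisfied.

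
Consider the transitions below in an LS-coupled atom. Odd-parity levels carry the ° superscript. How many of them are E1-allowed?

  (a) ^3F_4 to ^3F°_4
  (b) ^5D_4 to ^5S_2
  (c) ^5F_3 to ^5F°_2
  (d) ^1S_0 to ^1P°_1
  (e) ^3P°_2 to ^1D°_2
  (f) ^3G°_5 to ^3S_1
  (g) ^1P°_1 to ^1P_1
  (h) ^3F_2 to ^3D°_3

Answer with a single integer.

5

(a) allowed
(b) forbidden (parity, ΔL, ΔJ fail)
(c) allowed
(d) allowed
(e) forbidden (parity, ΔS fail)
(f) forbidden (ΔL, ΔJ fail)
(g) allowed
(h) allowed
Total allowed: 5 of 8.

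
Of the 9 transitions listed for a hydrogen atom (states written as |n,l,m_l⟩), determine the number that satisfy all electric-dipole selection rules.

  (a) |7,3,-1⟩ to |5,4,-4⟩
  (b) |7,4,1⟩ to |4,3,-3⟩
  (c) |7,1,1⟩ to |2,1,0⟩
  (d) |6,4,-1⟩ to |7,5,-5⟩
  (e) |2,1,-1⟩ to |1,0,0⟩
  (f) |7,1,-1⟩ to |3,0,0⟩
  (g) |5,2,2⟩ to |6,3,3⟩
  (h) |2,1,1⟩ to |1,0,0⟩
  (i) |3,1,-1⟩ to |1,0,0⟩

5

(a) forbidden — Δm_l = -3 (E1 requires Δm_l = 0, ±1)
(b) forbidden — Δm_l = -4 (E1 requires Δm_l = 0, ±1)
(c) forbidden — Δl = +0 (E1 requires Δl = ±1)
(d) forbidden — Δm_l = -4 (E1 requires Δm_l = 0, ±1)
(e) allowed
(f) allowed
(g) allowed
(h) allowed
(i) allowed
Total allowed: 5 of 9.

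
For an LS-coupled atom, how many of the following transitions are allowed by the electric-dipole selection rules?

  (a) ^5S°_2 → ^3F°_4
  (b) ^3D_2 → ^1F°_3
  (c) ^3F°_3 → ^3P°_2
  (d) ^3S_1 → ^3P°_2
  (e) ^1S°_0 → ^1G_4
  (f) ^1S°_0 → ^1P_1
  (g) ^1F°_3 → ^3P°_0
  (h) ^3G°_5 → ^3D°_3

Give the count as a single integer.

(a) forbidden (parity, ΔS, ΔL, ΔJ fail)
(b) forbidden (ΔS fails)
(c) forbidden (parity, ΔL fail)
(d) allowed
(e) forbidden (ΔL, ΔJ fail)
(f) allowed
(g) forbidden (parity, ΔS, ΔL, ΔJ fail)
(h) forbidden (parity, ΔL, ΔJ fail)
Total allowed: 2 of 8.

2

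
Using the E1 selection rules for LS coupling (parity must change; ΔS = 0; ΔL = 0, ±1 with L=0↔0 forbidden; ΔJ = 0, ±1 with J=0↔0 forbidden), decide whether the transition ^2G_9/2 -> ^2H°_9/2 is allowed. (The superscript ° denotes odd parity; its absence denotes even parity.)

Initial level: S=1/2, L=4, J=9/2, parity even. Final level: S=1/2, L=5, J=9/2, parity odd.
Parity must change: even → odd — ok.
ΔJ = 0, ±1 (not J=0↔0): J: 9/2 → 9/2, ΔJ = +0 — ok.
ΔS = 0: S: 1/2 → 1/2 — ok.
ΔL = 0, ±1 (not L=0↔0): L: 4 → 5, ΔL = +1 — ok.
All four E1 rules are satisfied.

allowed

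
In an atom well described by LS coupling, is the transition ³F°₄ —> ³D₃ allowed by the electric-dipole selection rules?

allowed

Parity must change: odd → even — ok.
ΔS = 0: S: 1 → 1 — ok.
ΔL = 0, ±1 (not L=0↔0): L: 3 → 2, ΔL = -1 — ok.
ΔJ = 0, ±1 (not J=0↔0): J: 4 → 3, ΔJ = -1 — ok.
All four E1 rules are satisfied.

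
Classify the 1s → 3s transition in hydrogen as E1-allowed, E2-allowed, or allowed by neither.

Δl = 0 − 0 = +0; l_i + l_f = 0.
E1 (Δl = ±1): not satisfied.
E2 (Δl = 0,±2, l_i+l_f ≥ 2): not satisfied.

neither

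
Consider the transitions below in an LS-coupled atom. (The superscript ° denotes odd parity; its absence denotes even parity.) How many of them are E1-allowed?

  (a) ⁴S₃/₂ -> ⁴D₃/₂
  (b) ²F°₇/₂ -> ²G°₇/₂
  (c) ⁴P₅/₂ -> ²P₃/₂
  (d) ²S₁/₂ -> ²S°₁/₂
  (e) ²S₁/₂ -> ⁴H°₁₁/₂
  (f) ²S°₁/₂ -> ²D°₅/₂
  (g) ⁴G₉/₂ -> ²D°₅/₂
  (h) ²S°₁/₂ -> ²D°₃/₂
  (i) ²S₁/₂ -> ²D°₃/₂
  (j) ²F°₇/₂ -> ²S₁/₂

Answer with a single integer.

(a) forbidden (parity, ΔL fail)
(b) forbidden (parity fails)
(c) forbidden (parity, ΔS fail)
(d) forbidden (ΔL fails)
(e) forbidden (ΔS, ΔL, ΔJ fail)
(f) forbidden (parity, ΔL, ΔJ fail)
(g) forbidden (ΔS, ΔL, ΔJ fail)
(h) forbidden (parity, ΔL fail)
(i) forbidden (ΔL fails)
(j) forbidden (ΔL, ΔJ fail)
Total allowed: 0 of 10.

0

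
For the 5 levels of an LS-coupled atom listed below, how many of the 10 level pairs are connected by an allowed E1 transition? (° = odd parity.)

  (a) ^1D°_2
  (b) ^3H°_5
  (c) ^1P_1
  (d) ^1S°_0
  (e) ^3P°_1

(a)–(b): forbidden (parity, ΔS, ΔL, ΔJ).
(a)–(c): allowed.
(a)–(d): forbidden (parity, ΔL, ΔJ).
(a)–(e): forbidden (parity, ΔS).
(b)–(c): forbidden (ΔS, ΔL, ΔJ).
(b)–(d): forbidden (parity, ΔS, ΔL, ΔJ).
(b)–(e): forbidden (parity, ΔL, ΔJ).
(c)–(d): allowed.
(c)–(e): forbidden (ΔS).
(d)–(e): forbidden (parity, ΔS).
Allowed pairs: 2 of 10.

2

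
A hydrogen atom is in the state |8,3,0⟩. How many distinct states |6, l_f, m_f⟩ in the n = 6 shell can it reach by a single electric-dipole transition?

E1 requires Δl = ±1, so l_f ∈ {2, 4}; with 0 ≤ l_f ≤ n_f−1 = 5, the allowed l_f values are {2, 4}.
For l_f = 2: m_f ∈ {m_i−1, m_i, m_i+1} ∩ [−2, 2] = {-1, 0, 1} → 3 states.
For l_f = 4: m_f ∈ {m_i−1, m_i, m_i+1} ∩ [−4, 4] = {-1, 0, 1} → 3 states.
Total: 6.

6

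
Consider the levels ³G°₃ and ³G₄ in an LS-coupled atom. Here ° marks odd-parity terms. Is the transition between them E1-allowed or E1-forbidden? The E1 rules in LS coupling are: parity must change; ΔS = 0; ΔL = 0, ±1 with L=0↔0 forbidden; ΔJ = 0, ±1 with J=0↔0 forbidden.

ΔS = 0: S: 1 → 1 — ✓.
ΔJ = 0, ±1 (not J=0↔0): J: 3 → 4, ΔJ = +1 — ✓.
ΔL = 0, ±1 (not L=0↔0): L: 4 → 4, ΔL = +0 — ✓.
Parity must change: odd → even — ✓.
All four E1 rules are satisfied.

allowed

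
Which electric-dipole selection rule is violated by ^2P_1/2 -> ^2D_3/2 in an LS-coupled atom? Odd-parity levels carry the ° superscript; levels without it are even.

Reading off the term symbols: S 1/2→1/2, L 1→2, J 1/2→3/2, parity even→even.
ΔS = 0: S: 1/2 → 1/2 — ✓.
Parity must change: even → even — ✗.
ΔL = 0, ±1 (not L=0↔0): L: 1 → 2, ΔL = +1 — ✓.
ΔJ = 0, ±1 (not J=0↔0): J: 1/2 → 3/2, ΔJ = +1 — ✓.

parity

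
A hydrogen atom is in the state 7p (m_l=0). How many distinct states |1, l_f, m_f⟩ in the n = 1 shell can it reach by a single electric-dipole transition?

1

E1 requires Δl = ±1, so l_f ∈ {0, 2}; with 0 ≤ l_f ≤ n_f−1 = 0, the allowed l_f values are {0}.
For l_f = 0: m_f ∈ {m_i−1, m_i, m_i+1} ∩ [−0, 0] = {0} → 1 state.
Total: 1.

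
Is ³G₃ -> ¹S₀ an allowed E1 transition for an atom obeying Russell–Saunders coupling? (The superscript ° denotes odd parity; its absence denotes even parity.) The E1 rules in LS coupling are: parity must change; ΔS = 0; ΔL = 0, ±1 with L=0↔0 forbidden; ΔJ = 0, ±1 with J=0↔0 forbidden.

forbidden

Reading off the term symbols: S 1→0, L 4→0, J 3→0, parity even→even.
Parity must change: even → even — violated.
ΔS = 0: S: 1 → 0 — violated.
ΔL = 0, ±1 (not L=0↔0): L: 4 → 0, ΔL = -4 — violated.
ΔJ = 0, ±1 (not J=0↔0): J: 3 → 0, ΔJ = -3 — violated.
Rule(s) violated: parity, ΔS, ΔL, ΔJ.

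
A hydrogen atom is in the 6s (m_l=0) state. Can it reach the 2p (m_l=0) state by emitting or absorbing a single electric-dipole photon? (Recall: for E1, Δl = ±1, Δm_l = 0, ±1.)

allowed

Δl = 1 − 0 = +1; the E1 rule Δl = ±1 is satisfied.
Δm_l = 0 − (0) = +0. E1 requires Δm_l = 0, ±1: satisfied.
All E1 selection rules are satisfied.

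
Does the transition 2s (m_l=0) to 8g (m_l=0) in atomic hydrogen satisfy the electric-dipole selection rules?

Initial l = 0, final l = 4, so Δl = +4. E1 requires Δl = ±1: ✗.
m_l: 0 → 0 (Δm_l = +0). |Δm_l| ≤ 1 ✓.
The transition is electric-dipole forbidden.

forbidden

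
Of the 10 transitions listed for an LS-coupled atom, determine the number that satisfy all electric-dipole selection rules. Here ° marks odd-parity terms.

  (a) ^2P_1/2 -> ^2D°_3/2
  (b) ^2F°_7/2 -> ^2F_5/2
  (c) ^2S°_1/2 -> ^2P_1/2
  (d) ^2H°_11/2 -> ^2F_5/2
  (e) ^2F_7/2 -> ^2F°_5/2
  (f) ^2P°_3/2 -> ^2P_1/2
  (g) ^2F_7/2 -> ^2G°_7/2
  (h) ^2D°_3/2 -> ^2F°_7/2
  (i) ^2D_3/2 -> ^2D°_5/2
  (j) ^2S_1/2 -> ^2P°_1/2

8

(a) allowed
(b) allowed
(c) allowed
(d) forbidden (ΔL, ΔJ fail)
(e) allowed
(f) allowed
(g) allowed
(h) forbidden (parity, ΔJ fail)
(i) allowed
(j) allowed
Total allowed: 8 of 10.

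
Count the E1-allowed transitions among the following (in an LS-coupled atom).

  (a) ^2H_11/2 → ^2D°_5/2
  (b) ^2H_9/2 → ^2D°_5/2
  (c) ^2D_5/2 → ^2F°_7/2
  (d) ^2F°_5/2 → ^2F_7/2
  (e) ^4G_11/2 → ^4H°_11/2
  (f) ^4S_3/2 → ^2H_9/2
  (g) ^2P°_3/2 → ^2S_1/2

(a) forbidden (ΔL, ΔJ fail)
(b) forbidden (ΔL, ΔJ fail)
(c) allowed
(d) allowed
(e) allowed
(f) forbidden (parity, ΔS, ΔL, ΔJ fail)
(g) allowed
Total allowed: 4 of 7.

4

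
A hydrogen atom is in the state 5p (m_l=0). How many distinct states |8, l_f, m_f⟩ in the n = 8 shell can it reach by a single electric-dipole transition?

E1 requires Δl = ±1, so l_f ∈ {0, 2}; with 0 ≤ l_f ≤ n_f−1 = 7, the allowed l_f values are {0, 2}.
For l_f = 0: m_f ∈ {m_i−1, m_i, m_i+1} ∩ [−0, 0] = {0} → 1 state.
For l_f = 2: m_f ∈ {m_i−1, m_i, m_i+1} ∩ [−2, 2] = {-1, 0, 1} → 3 states.
Total: 4.

4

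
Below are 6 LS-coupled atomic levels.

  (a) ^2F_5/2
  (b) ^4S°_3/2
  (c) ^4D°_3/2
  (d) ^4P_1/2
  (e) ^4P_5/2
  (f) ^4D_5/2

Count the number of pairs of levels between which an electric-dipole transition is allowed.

5

(a)–(b): forbidden (ΔS, ΔL).
(a)–(c): forbidden (ΔS).
(a)–(d): forbidden (parity, ΔS, ΔL, ΔJ).
(a)–(e): forbidden (parity, ΔS, ΔL).
(a)–(f): forbidden (parity, ΔS).
(b)–(c): forbidden (parity, ΔL).
(b)–(d): allowed.
(b)–(e): allowed.
(b)–(f): forbidden (ΔL).
(c)–(d): allowed.
(c)–(e): allowed.
(c)–(f): allowed.
(d)–(e): forbidden (parity, ΔJ).
(d)–(f): forbidden (parity, ΔJ).
(e)–(f): forbidden (parity).
Allowed pairs: 5 of 15.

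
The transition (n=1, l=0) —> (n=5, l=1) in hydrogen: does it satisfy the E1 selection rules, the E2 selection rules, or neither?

E1

Δl = 1 − 0 = +1; l_i + l_f = 1.
E1 (Δl = ±1): satisfied.
E2 (Δl = 0,±2, l_i+l_f ≥ 2): not satisfied.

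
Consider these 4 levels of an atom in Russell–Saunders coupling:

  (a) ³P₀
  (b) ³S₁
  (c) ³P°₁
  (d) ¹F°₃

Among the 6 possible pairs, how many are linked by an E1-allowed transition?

(a)–(b): forbidden (parity).
(a)–(c): allowed.
(a)–(d): forbidden (ΔS, ΔL, ΔJ).
(b)–(c): allowed.
(b)–(d): forbidden (ΔS, ΔL, ΔJ).
(c)–(d): forbidden (parity, ΔS, ΔL, ΔJ).
Allowed pairs: 2 of 6.

2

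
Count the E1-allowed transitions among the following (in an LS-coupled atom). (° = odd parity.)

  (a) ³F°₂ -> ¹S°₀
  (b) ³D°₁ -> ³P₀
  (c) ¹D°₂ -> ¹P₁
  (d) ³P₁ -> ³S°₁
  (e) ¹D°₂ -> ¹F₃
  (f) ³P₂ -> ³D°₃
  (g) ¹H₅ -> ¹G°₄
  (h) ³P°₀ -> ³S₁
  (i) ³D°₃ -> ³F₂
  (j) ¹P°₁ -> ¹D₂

(a) forbidden (parity, ΔS, ΔL, ΔJ fail)
(b) allowed
(c) allowed
(d) allowed
(e) allowed
(f) allowed
(g) allowed
(h) allowed
(i) allowed
(j) allowed
Total allowed: 9 of 10.

9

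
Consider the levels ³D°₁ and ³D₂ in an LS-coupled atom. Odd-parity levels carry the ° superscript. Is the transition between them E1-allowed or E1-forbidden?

Initial level: S=1, L=2, J=1, parity odd. Final level: S=1, L=2, J=2, parity even.
Parity must change: odd → even — satisfied.
ΔS = 0: S: 1 → 1 — satisfied.
ΔL = 0, ±1 (not L=0↔0): L: 2 → 2, ΔL = +0 — satisfied.
ΔJ = 0, ±1 (not J=0↔0): J: 1 → 2, ΔJ = +1 — satisfied.
All four E1 rules are satisfied.

allowed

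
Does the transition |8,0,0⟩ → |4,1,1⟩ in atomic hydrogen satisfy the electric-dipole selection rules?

Δl = 1 − 0 = +1; the E1 rule Δl = ±1 is ✓.
Δm_l = 1 − (0) = +1. E1 requires Δm_l = 0, ±1: ✓.
All E1 selection rules are satisfied.

allowed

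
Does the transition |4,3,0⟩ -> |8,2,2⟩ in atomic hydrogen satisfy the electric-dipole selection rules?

Initial l = 3, final l = 2, so Δl = -1. E1 requires Δl = ±1: ok.
Δm_l = 2 − (0) = +2. E1 requires Δm_l = 0, ±1: fails.
The transition is electric-dipole forbidden.

forbidden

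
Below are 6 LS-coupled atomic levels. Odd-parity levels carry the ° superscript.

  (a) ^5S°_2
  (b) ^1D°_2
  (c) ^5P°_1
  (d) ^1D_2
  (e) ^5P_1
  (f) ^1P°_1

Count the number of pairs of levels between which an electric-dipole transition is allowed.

4

(a)–(b): forbidden (parity, ΔS, ΔL).
(a)–(c): forbidden (parity).
(a)–(d): forbidden (ΔS, ΔL).
(a)–(e): allowed.
(a)–(f): forbidden (parity, ΔS).
(b)–(c): forbidden (parity, ΔS).
(b)–(d): allowed.
(b)–(e): forbidden (ΔS).
(b)–(f): forbidden (parity).
(c)–(d): forbidden (ΔS).
(c)–(e): allowed.
(c)–(f): forbidden (parity, ΔS).
(d)–(e): forbidden (parity, ΔS).
(d)–(f): allowed.
(e)–(f): forbidden (ΔS).
Allowed pairs: 4 of 15.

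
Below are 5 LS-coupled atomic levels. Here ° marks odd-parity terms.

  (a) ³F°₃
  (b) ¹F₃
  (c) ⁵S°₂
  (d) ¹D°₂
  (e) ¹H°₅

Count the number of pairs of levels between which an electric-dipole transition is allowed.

1

(a)–(b): forbidden (ΔS).
(a)–(c): forbidden (parity, ΔS, ΔL).
(a)–(d): forbidden (parity, ΔS).
(a)–(e): forbidden (parity, ΔS, ΔL, ΔJ).
(b)–(c): forbidden (ΔS, ΔL).
(b)–(d): allowed.
(b)–(e): forbidden (ΔL, ΔJ).
(c)–(d): forbidden (parity, ΔS, ΔL).
(c)–(e): forbidden (parity, ΔS, ΔL, ΔJ).
(d)–(e): forbidden (parity, ΔL, ΔJ).
Allowed pairs: 1 of 10.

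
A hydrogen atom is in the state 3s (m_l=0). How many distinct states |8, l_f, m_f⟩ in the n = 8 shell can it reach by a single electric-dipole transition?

3

E1 requires Δl = ±1, so l_f ∈ {-1, 1}; with 0 ≤ l_f ≤ n_f−1 = 7, the allowed l_f values are {1}.
For l_f = 1: m_f ∈ {m_i−1, m_i, m_i+1} ∩ [−1, 1] = {-1, 0, 1} → 3 states.
Total: 3.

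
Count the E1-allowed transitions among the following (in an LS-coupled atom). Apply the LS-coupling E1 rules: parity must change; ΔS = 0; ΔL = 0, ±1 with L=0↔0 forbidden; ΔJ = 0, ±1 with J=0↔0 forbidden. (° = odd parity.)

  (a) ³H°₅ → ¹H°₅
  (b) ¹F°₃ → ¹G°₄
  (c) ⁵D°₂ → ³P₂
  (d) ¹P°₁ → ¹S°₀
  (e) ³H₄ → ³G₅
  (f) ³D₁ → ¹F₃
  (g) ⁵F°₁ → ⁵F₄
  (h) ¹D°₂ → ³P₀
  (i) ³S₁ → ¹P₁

0

(a) forbidden (parity, ΔS fail)
(b) forbidden (parity fails)
(c) forbidden (ΔS fails)
(d) forbidden (parity fails)
(e) forbidden (parity fails)
(f) forbidden (parity, ΔS, ΔJ fail)
(g) forbidden (ΔJ fails)
(h) forbidden (ΔS, ΔJ fail)
(i) forbidden (parity, ΔS fail)
Total allowed: 0 of 9.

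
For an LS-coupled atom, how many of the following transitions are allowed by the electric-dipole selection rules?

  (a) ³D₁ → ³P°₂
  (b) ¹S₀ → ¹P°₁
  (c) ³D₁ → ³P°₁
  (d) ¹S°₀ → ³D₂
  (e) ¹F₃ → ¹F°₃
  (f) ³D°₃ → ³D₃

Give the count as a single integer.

(a) allowed
(b) allowed
(c) allowed
(d) forbidden (ΔS, ΔL, ΔJ fail)
(e) allowed
(f) allowed
Total allowed: 5 of 6.

5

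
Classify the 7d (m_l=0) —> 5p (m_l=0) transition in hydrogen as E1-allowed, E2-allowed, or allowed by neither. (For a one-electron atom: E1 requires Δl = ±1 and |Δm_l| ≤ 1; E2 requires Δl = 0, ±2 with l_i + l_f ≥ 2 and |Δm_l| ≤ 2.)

Δl = 1 − 2 = -1; l_i + l_f = 3.
Δm_l = +0.
E1 (Δl = ±1, |Δm_l| ≤ 1): satisfied.
E2 (Δl = 0,±2, l_i+l_f ≥ 2, |Δm_l| ≤ 2): not satisfied.

E1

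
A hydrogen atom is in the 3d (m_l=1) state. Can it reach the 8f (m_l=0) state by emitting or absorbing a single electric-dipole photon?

allowed

Initial l = 2, final l = 3, so Δl = +1. E1 requires Δl = ±1: ✓.
Δm_l = 0 − (1) = -1. E1 requires Δm_l = 0, ±1: ✓.
All E1 selection rules are satisfied.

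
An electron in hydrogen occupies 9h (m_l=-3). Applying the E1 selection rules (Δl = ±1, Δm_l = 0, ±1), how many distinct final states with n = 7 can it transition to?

E1 requires Δl = ±1, so l_f ∈ {4, 6}; with 0 ≤ l_f ≤ n_f−1 = 6, the allowed l_f values are {4, 6}.
For l_f = 4: m_f ∈ {m_i−1, m_i, m_i+1} ∩ [−4, 4] = {-4, -3, -2} → 3 states.
For l_f = 6: m_f ∈ {m_i−1, m_i, m_i+1} ∩ [−6, 6] = {-4, -3, -2} → 3 states.
Total: 6.

6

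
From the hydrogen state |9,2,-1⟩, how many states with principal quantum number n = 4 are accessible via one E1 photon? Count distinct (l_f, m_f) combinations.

E1 requires Δl = ±1, so l_f ∈ {1, 3}; with 0 ≤ l_f ≤ n_f−1 = 3, the allowed l_f values are {1, 3}.
For l_f = 1: m_f ∈ {m_i−1, m_i, m_i+1} ∩ [−1, 1] = {-1, 0} → 2 states.
For l_f = 3: m_f ∈ {m_i−1, m_i, m_i+1} ∩ [−3, 3] = {-2, -1, 0} → 3 states.
Total: 5.

5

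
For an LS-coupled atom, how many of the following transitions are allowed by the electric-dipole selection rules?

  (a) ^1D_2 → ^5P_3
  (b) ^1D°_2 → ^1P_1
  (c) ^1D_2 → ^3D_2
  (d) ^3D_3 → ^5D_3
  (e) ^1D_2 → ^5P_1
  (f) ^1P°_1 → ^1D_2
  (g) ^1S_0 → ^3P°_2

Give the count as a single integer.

2

(a) forbidden (parity, ΔS fail)
(b) allowed
(c) forbidden (parity, ΔS fail)
(d) forbidden (parity, ΔS fail)
(e) forbidden (parity, ΔS fail)
(f) allowed
(g) forbidden (ΔS, ΔJ fail)
Total allowed: 2 of 7.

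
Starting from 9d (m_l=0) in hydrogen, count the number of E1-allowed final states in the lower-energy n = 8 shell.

E1 requires Δl = ±1, so l_f ∈ {1, 3}; with 0 ≤ l_f ≤ n_f−1 = 7, the allowed l_f values are {1, 3}.
For l_f = 1: m_f ∈ {m_i−1, m_i, m_i+1} ∩ [−1, 1] = {-1, 0, 1} → 3 states.
For l_f = 3: m_f ∈ {m_i−1, m_i, m_i+1} ∩ [−3, 3] = {-1, 0, 1} → 3 states.
Total: 6.

6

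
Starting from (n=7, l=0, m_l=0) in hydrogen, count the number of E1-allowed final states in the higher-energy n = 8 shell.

3

E1 requires Δl = ±1, so l_f ∈ {-1, 1}; with 0 ≤ l_f ≤ n_f−1 = 7, the allowed l_f values are {1}.
For l_f = 1: m_f ∈ {m_i−1, m_i, m_i+1} ∩ [−1, 1] = {-1, 0, 1} → 3 states.
Total: 3.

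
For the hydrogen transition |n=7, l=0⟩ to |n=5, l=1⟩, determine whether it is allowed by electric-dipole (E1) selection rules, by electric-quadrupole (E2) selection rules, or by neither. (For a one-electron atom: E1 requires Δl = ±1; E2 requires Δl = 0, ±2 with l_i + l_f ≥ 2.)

Δl = 1 − 0 = +1; l_i + l_f = 1.
E1 (Δl = ±1): satisfied.
E2 (Δl = 0,±2, l_i+l_f ≥ 2): not satisfied.

E1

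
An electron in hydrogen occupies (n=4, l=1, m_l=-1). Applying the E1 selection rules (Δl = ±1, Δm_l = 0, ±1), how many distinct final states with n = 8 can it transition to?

4

E1 requires Δl = ±1, so l_f ∈ {0, 2}; with 0 ≤ l_f ≤ n_f−1 = 7, the allowed l_f values are {0, 2}.
For l_f = 0: m_f ∈ {m_i−1, m_i, m_i+1} ∩ [−0, 0] = {0} → 1 state.
For l_f = 2: m_f ∈ {m_i−1, m_i, m_i+1} ∩ [−2, 2] = {-2, -1, 0} → 3 states.
Total: 4.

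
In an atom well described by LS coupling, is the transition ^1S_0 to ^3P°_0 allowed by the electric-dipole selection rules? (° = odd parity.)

forbidden

Initial level: S=0, L=0, J=0, parity even. Final level: S=1, L=1, J=0, parity odd.
Parity must change: even → odd — passes.
ΔS = 0: S: 0 → 1 — fails.
ΔL = 0, ±1 (not L=0↔0): L: 0 → 1, ΔL = +1 — passes.
ΔJ = 0, ±1 (not J=0↔0): J: 0 → 0, ΔJ = +0 — fails.
Rule(s) violated: ΔS, ΔJ.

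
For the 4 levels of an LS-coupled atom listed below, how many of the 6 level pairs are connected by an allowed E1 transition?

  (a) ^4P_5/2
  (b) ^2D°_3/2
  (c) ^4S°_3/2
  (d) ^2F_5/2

2

(a)–(b): forbidden (ΔS).
(a)–(c): allowed.
(a)–(d): forbidden (parity, ΔS, ΔL).
(b)–(c): forbidden (parity, ΔS, ΔL).
(b)–(d): allowed.
(c)–(d): forbidden (ΔS, ΔL).
Allowed pairs: 2 of 6.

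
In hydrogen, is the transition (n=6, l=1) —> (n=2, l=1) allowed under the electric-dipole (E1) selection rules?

l: 1 → 1 (Δl = +0). Δl = ±1 violated.
The transition is electric-dipole forbidden.

forbidden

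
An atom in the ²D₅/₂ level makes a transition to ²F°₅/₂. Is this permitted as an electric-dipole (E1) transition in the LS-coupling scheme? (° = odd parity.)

Parity must change: even → odd — passes.
ΔS = 0: S: 1/2 → 1/2 — passes.
ΔL = 0, ±1 (not L=0↔0): L: 2 → 3, ΔL = +1 — passes.
ΔJ = 0, ±1 (not J=0↔0): J: 5/2 → 5/2, ΔJ = +0 — passes.
All four E1 rules are satisfied.

allowed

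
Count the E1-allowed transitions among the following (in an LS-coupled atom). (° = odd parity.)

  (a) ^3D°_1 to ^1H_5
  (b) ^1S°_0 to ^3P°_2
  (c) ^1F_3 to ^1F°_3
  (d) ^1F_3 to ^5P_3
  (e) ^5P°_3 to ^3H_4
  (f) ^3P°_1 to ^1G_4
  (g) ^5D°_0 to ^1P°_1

1

(a) forbidden (ΔS, ΔL, ΔJ fail)
(b) forbidden (parity, ΔS, ΔJ fail)
(c) allowed
(d) forbidden (parity, ΔS, ΔL fail)
(e) forbidden (ΔS, ΔL fail)
(f) forbidden (ΔS, ΔL, ΔJ fail)
(g) forbidden (parity, ΔS fail)
Total allowed: 1 of 7.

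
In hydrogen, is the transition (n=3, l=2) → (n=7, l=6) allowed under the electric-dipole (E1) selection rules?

forbidden

Δl = 6 − 2 = +4; the E1 rule Δl = ±1 is violated.
The transition is electric-dipole forbidden.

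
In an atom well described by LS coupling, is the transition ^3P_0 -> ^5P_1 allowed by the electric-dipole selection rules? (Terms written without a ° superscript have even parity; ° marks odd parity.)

Parity must change: even → even — fails.
ΔS = 0: S: 1 → 2 — fails.
ΔL = 0, ±1 (not L=0↔0): L: 1 → 1, ΔL = +0 — ok.
ΔJ = 0, ±1 (not J=0↔0): J: 0 → 1, ΔJ = +1 — ok.
Rule(s) violated: parity, ΔS.

forbidden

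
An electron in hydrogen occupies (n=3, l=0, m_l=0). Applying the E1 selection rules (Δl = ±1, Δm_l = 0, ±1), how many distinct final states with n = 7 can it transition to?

3

E1 requires Δl = ±1, so l_f ∈ {-1, 1}; with 0 ≤ l_f ≤ n_f−1 = 6, the allowed l_f values are {1}.
For l_f = 1: m_f ∈ {m_i−1, m_i, m_i+1} ∩ [−1, 1] = {-1, 0, 1} → 3 states.
Total: 3.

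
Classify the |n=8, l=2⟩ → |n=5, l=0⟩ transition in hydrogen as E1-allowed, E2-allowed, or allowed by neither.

E2

Δl = 0 − 2 = -2; l_i + l_f = 2.
E1 (Δl = ±1): not satisfied.
E2 (Δl = 0,±2, l_i+l_f ≥ 2): satisfied.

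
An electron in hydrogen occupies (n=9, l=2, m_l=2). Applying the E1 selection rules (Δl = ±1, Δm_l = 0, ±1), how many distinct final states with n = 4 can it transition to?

4

E1 requires Δl = ±1, so l_f ∈ {1, 3}; with 0 ≤ l_f ≤ n_f−1 = 3, the allowed l_f values are {1, 3}.
For l_f = 1: m_f ∈ {m_i−1, m_i, m_i+1} ∩ [−1, 1] = {1} → 1 state.
For l_f = 3: m_f ∈ {m_i−1, m_i, m_i+1} ∩ [−3, 3] = {1, 2, 3} → 3 states.
Total: 4.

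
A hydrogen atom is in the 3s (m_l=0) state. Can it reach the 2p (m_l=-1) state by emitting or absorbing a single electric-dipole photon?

Δl = 1 − 0 = +1; the E1 rule Δl = ±1 is ok.
Δm_l = -1 − (0) = -1. E1 requires Δm_l = 0, ±1: ok.
All E1 selection rules are satisfied.

allowed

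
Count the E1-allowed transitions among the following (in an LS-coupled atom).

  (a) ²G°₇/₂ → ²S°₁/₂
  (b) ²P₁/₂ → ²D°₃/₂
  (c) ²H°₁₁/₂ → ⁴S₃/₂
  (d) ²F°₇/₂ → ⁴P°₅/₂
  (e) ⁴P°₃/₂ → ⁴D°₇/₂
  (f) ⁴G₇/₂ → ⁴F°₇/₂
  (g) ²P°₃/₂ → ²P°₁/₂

(a) forbidden (parity, ΔL, ΔJ fail)
(b) allowed
(c) forbidden (ΔS, ΔL, ΔJ fail)
(d) forbidden (parity, ΔS, ΔL fail)
(e) forbidden (parity, ΔJ fail)
(f) allowed
(g) forbidden (parity fails)
Total allowed: 2 of 7.

2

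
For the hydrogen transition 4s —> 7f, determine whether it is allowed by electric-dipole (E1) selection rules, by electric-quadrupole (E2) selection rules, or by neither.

neither

Δl = 3 − 0 = +3; l_i + l_f = 3.
E1 (Δl = ±1): not satisfied.
E2 (Δl = 0,±2, l_i+l_f ≥ 2): not satisfied.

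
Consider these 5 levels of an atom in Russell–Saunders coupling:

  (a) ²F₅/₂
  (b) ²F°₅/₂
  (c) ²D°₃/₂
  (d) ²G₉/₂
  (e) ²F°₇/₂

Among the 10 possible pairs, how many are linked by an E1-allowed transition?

(a)–(b): allowed.
(a)–(c): allowed.
(a)–(d): forbidden (parity, ΔJ).
(a)–(e): allowed.
(b)–(c): forbidden (parity).
(b)–(d): forbidden (ΔJ).
(b)–(e): forbidden (parity).
(c)–(d): forbidden (ΔL, ΔJ).
(c)–(e): forbidden (parity, ΔJ).
(d)–(e): allowed.
Allowed pairs: 4 of 10.

4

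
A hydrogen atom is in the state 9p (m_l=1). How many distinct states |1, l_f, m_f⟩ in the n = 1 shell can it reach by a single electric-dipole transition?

E1 requires Δl = ±1, so l_f ∈ {0, 2}; with 0 ≤ l_f ≤ n_f−1 = 0, the allowed l_f values are {0}.
For l_f = 0: m_f ∈ {m_i−1, m_i, m_i+1} ∩ [−0, 0] = {0} → 1 state.
Total: 1.

1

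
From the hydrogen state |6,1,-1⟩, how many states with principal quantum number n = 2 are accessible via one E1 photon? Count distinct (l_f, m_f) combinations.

1

E1 requires Δl = ±1, so l_f ∈ {0, 2}; with 0 ≤ l_f ≤ n_f−1 = 1, the allowed l_f values are {0}.
For l_f = 0: m_f ∈ {m_i−1, m_i, m_i+1} ∩ [−0, 0] = {0} → 1 state.
Total: 1.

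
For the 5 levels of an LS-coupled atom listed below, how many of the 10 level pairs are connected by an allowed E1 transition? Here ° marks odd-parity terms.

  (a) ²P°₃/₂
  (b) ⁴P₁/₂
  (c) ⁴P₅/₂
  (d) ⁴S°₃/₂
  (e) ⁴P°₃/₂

(a)–(b): forbidden (ΔS).
(a)–(c): forbidden (ΔS).
(a)–(d): forbidden (parity, ΔS).
(a)–(e): forbidden (parity, ΔS).
(b)–(c): forbidden (parity, ΔJ).
(b)–(d): allowed.
(b)–(e): allowed.
(c)–(d): allowed.
(c)–(e): allowed.
(d)–(e): forbidden (parity).
Allowed pairs: 4 of 10.

4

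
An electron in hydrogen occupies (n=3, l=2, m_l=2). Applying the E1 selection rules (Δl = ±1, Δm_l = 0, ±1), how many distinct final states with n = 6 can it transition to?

E1 requires Δl = ±1, so l_f ∈ {1, 3}; with 0 ≤ l_f ≤ n_f−1 = 5, the allowed l_f values are {1, 3}.
For l_f = 1: m_f ∈ {m_i−1, m_i, m_i+1} ∩ [−1, 1] = {1} → 1 state.
For l_f = 3: m_f ∈ {m_i−1, m_i, m_i+1} ∩ [−3, 3] = {1, 2, 3} → 3 states.
Total: 4.

4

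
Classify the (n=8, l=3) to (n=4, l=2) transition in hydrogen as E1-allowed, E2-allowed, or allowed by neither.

E1

Δl = 2 − 3 = -1; l_i + l_f = 5.
E1 (Δl = ±1): satisfied.
E2 (Δl = 0,±2, l_i+l_f ≥ 2): not satisfied.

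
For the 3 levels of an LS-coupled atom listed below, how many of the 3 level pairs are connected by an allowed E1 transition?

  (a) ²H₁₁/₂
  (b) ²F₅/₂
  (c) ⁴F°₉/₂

0

(a)–(b): forbidden (parity, ΔL, ΔJ).
(a)–(c): forbidden (ΔS, ΔL).
(b)–(c): forbidden (ΔS, ΔJ).
Allowed pairs: 0 of 3.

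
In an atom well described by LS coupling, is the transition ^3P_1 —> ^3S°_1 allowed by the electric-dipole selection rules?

Initial level: S=1, L=1, J=1, parity even. Final level: S=1, L=0, J=1, parity odd.
Parity must change: even → odd — ✓.
ΔS = 0: S: 1 → 1 — ✓.
ΔL = 0, ±1 (not L=0↔0): L: 1 → 0, ΔL = -1 — ✓.
ΔJ = 0, ±1 (not J=0↔0): J: 1 → 1, ΔJ = +0 — ✓.
All four E1 rules are satisfied.

allowed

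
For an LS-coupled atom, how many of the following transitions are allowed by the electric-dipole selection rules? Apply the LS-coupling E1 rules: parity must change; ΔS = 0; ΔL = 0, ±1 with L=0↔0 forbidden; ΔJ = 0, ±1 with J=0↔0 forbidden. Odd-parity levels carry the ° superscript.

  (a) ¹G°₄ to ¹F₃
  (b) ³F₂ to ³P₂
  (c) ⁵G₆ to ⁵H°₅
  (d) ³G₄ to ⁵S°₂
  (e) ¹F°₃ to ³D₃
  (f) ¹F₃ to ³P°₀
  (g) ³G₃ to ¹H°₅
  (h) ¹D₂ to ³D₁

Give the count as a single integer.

2

(a) allowed
(b) forbidden (parity, ΔL fail)
(c) allowed
(d) forbidden (ΔS, ΔL, ΔJ fail)
(e) forbidden (ΔS fails)
(f) forbidden (ΔS, ΔL, ΔJ fail)
(g) forbidden (ΔS, ΔJ fail)
(h) forbidden (parity, ΔS fail)
Total allowed: 2 of 8.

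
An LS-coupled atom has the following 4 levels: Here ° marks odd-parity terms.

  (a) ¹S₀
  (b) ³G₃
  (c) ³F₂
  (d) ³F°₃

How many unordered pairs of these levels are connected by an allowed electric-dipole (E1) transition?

(a)–(b): forbidden (parity, ΔS, ΔL, ΔJ).
(a)–(c): forbidden (parity, ΔS, ΔL, ΔJ).
(a)–(d): forbidden (ΔS, ΔL, ΔJ).
(b)–(c): forbidden (parity).
(b)–(d): allowed.
(c)–(d): allowed.
Allowed pairs: 2 of 6.

2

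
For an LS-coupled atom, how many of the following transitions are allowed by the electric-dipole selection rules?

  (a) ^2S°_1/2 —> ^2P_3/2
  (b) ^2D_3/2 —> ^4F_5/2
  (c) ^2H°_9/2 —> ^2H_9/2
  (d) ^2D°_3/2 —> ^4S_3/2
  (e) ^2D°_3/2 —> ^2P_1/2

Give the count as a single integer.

(a) allowed
(b) forbidden (parity, ΔS fail)
(c) allowed
(d) forbidden (ΔS, ΔL fail)
(e) allowed
Total allowed: 3 of 5.

3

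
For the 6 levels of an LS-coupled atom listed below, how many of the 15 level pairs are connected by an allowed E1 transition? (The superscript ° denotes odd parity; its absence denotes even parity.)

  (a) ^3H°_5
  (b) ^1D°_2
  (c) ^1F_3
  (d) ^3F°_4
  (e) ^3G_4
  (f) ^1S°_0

3

(a)–(b): forbidden (parity, ΔS, ΔL, ΔJ).
(a)–(c): forbidden (ΔS, ΔL, ΔJ).
(a)–(d): forbidden (parity, ΔL).
(a)–(e): allowed.
(a)–(f): forbidden (parity, ΔS, ΔL, ΔJ).
(b)–(c): allowed.
(b)–(d): forbidden (parity, ΔS, ΔJ).
(b)–(e): forbidden (ΔS, ΔL, ΔJ).
(b)–(f): forbidden (parity, ΔL, ΔJ).
(c)–(d): forbidden (ΔS).
(c)–(e): forbidden (parity, ΔS).
(c)–(f): forbidden (ΔL, ΔJ).
(d)–(e): allowed.
(d)–(f): forbidden (parity, ΔS, ΔL, ΔJ).
(e)–(f): forbidden (ΔS, ΔL, ΔJ).
Allowed pairs: 3 of 15.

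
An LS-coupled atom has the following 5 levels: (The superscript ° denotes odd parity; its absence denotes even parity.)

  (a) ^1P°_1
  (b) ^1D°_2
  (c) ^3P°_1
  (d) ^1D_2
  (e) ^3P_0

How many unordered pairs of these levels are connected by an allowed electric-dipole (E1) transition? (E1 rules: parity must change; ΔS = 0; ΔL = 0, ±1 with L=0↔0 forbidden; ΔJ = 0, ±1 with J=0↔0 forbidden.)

(a)–(b): forbidden (parity).
(a)–(c): forbidden (parity, ΔS).
(a)–(d): allowed.
(a)–(e): forbidden (ΔS).
(b)–(c): forbidden (parity, ΔS).
(b)–(d): allowed.
(b)–(e): forbidden (ΔS, ΔJ).
(c)–(d): forbidden (ΔS).
(c)–(e): allowed.
(d)–(e): forbidden (parity, ΔS, ΔJ).
Allowed pairs: 3 of 10.

3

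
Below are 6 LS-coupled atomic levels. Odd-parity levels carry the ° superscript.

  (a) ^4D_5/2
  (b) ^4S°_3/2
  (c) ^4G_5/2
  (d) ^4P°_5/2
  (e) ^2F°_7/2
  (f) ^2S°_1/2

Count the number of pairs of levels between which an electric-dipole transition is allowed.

(a)–(b): forbidden (ΔL).
(a)–(c): forbidden (parity, ΔL).
(a)–(d): allowed.
(a)–(e): forbidden (ΔS).
(a)–(f): forbidden (ΔS, ΔL, ΔJ).
(b)–(c): forbidden (ΔL).
(b)–(d): forbidden (parity).
(b)–(e): forbidden (parity, ΔS, ΔL, ΔJ).
(b)–(f): forbidden (parity, ΔS, ΔL).
(c)–(d): forbidden (ΔL).
(c)–(e): forbidden (ΔS).
(c)–(f): forbidden (ΔS, ΔL, ΔJ).
(d)–(e): forbidden (parity, ΔS, ΔL).
(d)–(f): forbidden (parity, ΔS, ΔJ).
(e)–(f): forbidden (parity, ΔL, ΔJ).
Allowed pairs: 1 of 15.

1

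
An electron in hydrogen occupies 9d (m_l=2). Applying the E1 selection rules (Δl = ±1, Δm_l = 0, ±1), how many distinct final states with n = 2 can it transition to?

1

E1 requires Δl = ±1, so l_f ∈ {1, 3}; with 0 ≤ l_f ≤ n_f−1 = 1, the allowed l_f values are {1}.
For l_f = 1: m_f ∈ {m_i−1, m_i, m_i+1} ∩ [−1, 1] = {1} → 1 state.
Total: 1.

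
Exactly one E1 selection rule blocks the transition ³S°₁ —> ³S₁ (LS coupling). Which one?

the L=0 ↔ L=0 exclusion

Parity must change: odd → even — ok.
ΔS = 0: S: 1 → 1 — ok.
ΔL = 0, ±1 (not L=0↔0): L: 0 → 0, ΔL = +0 — fails.
ΔJ = 0, ±1 (not J=0↔0): J: 1 → 1, ΔJ = +0 — ok.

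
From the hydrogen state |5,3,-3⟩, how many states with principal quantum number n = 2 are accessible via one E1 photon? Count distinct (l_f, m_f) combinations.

0

E1 requires l_f ∈ {2, 4}, but neither lies in [0, 1], so no final state is reachable.
Total: 0.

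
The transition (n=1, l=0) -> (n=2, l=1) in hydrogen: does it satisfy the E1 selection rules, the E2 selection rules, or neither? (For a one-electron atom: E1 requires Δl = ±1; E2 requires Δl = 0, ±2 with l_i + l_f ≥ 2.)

Δl = 1 − 0 = +1; l_i + l_f = 1.
E1 (Δl = ±1): satisfied.
E2 (Δl = 0,±2, l_i+l_f ≥ 2): not satisfied.

E1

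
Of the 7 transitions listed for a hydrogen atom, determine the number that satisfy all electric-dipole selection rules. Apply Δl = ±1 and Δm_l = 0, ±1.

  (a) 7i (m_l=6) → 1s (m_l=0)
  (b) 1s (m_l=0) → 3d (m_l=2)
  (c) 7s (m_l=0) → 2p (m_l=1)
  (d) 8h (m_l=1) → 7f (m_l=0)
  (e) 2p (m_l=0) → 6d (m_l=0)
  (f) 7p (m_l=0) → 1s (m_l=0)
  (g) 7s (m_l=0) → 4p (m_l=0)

(a) forbidden — Δl = -6 (E1 requires Δl = ±1); Δm_l = -6 (E1 requires Δm_l = 0, ±1)
(b) forbidden — Δl = +2 (E1 requires Δl = ±1); Δm_l = +2 (E1 requires Δm_l = 0, ±1)
(c) allowed
(d) forbidden — Δl = -2 (E1 requires Δl = ±1)
(e) allowed
(f) allowed
(g) allowed
Total allowed: 4 of 7.

4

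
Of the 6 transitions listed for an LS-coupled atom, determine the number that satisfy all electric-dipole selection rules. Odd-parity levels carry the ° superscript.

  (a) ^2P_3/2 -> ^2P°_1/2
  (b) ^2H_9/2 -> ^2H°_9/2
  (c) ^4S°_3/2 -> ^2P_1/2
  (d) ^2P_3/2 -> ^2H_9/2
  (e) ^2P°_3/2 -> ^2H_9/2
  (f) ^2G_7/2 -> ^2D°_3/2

(a) allowed
(b) allowed
(c) forbidden (ΔS fails)
(d) forbidden (parity, ΔL, ΔJ fail)
(e) forbidden (ΔL, ΔJ fail)
(f) forbidden (ΔL, ΔJ fail)
Total allowed: 2 of 6.

2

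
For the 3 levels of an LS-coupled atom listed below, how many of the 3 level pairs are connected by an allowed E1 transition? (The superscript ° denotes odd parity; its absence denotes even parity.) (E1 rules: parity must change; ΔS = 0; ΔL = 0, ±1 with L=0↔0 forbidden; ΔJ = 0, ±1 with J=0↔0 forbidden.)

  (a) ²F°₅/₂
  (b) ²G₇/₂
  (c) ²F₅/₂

2

(a)–(b): allowed.
(a)–(c): allowed.
(b)–(c): forbidden (parity).
Allowed pairs: 2 of 3.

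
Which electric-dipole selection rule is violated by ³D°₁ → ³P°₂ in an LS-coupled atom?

Reading off the term symbols: S 1→1, L 2→1, J 1→2, parity odd→odd.
ΔL = 0, ±1 (not L=0↔0): L: 2 → 1, ΔL = -1 — ok.
Parity must change: odd → odd — fails.
ΔS = 0: S: 1 → 1 — ok.
ΔJ = 0, ±1 (not J=0↔0): J: 1 → 2, ΔJ = +1 — ok.

parity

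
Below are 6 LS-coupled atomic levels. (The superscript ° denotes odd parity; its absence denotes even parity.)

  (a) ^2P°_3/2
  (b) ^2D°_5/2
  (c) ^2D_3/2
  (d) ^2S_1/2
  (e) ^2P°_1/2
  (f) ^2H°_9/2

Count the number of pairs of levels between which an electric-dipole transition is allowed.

5

(a)–(b): forbidden (parity).
(a)–(c): allowed.
(a)–(d): allowed.
(a)–(e): forbidden (parity).
(a)–(f): forbidden (parity, ΔL, ΔJ).
(b)–(c): allowed.
(b)–(d): forbidden (ΔL, ΔJ).
(b)–(e): forbidden (parity, ΔJ).
(b)–(f): forbidden (parity, ΔL, ΔJ).
(c)–(d): forbidden (parity, ΔL).
(c)–(e): allowed.
(c)–(f): forbidden (ΔL, ΔJ).
(d)–(e): allowed.
(d)–(f): forbidden (ΔL, ΔJ).
(e)–(f): forbidden (parity, ΔL, ΔJ).
Allowed pairs: 5 of 15.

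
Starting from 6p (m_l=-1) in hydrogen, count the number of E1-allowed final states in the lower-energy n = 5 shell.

4

E1 requires Δl = ±1, so l_f ∈ {0, 2}; with 0 ≤ l_f ≤ n_f−1 = 4, the allowed l_f values are {0, 2}.
For l_f = 0: m_f ∈ {m_i−1, m_i, m_i+1} ∩ [−0, 0] = {0} → 1 state.
For l_f = 2: m_f ∈ {m_i−1, m_i, m_i+1} ∩ [−2, 2] = {-2, -1, 0} → 3 states.
Total: 4.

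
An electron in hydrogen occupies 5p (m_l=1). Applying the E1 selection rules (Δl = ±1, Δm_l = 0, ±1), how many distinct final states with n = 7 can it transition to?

E1 requires Δl = ±1, so l_f ∈ {0, 2}; with 0 ≤ l_f ≤ n_f−1 = 6, the allowed l_f values are {0, 2}.
For l_f = 0: m_f ∈ {m_i−1, m_i, m_i+1} ∩ [−0, 0] = {0} → 1 state.
For l_f = 2: m_f ∈ {m_i−1, m_i, m_i+1} ∩ [−2, 2] = {0, 1, 2} → 3 states.
Total: 4.

4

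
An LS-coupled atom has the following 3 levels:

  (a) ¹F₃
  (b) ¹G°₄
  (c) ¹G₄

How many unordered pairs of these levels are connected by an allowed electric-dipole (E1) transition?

2

(a)–(b): allowed.
(a)–(c): forbidden (parity).
(b)–(c): allowed.
Allowed pairs: 2 of 3.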